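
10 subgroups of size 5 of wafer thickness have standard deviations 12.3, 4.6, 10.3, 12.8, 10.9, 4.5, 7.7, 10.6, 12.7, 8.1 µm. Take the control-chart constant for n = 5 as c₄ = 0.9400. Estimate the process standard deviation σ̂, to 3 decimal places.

s̄ = (12.3 + 4.6 + 10.3 + 12.8 + 10.9 + 4.5 + 7.7 + 10.6 + 12.7 + 8.1) / 10 = 9.4500
σ̂ = s̄ / c₄ = 9.4500 / 0.9400 = 10.0532

10.053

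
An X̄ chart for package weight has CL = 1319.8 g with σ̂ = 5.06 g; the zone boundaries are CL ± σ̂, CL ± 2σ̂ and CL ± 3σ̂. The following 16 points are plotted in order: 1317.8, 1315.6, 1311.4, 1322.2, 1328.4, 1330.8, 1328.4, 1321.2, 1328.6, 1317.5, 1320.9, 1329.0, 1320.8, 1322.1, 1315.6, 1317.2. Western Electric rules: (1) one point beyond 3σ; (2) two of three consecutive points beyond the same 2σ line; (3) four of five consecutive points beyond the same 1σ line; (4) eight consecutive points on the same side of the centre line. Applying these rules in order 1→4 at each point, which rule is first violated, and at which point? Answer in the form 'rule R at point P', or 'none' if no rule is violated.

rule 3 at point 9

Zone of each point (C = within 1σ̂, B = 1σ̂–2σ̂, A = 2σ̂–3σ̂, * = beyond 3σ̂; sign = side of CL): 1:-C, 2:-C, 3:-B, 4:+C, 5:+B, 6:+A, 7:+B, 8:+C, 9:+B, 10:-C, 11:+C, 12:+B, 13:+C, 14:+C, 15:-C, 16:-C
Rule 3 (four of five consecutive points beyond the same 1σ limit) is satisfied at point 9.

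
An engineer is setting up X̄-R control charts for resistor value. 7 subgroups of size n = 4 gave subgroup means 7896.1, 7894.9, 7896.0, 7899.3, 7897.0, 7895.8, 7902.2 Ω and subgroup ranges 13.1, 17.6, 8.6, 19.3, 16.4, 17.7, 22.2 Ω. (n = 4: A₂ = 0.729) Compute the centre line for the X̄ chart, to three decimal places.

7897.329

X̄̄ = (7896.1 + 7894.9 + 7896.0 + 7899.3 + 7897.0 + 7895.8 + 7902.2) / 7 = 55281.3000 / 7 = 7897.3286
CL = X̄̄ = 7897.3286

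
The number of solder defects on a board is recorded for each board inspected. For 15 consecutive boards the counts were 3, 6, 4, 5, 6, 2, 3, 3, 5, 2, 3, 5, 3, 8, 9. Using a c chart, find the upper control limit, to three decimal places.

c̄ = (3 + 6 + 4 + 5 + 6 + 2 + 3 + 3 + 5 + 2 + 3 + 5 + 3 + 8 + 9) / 15 = 67 / 15 = 4.4667
UCL = c̄ + 3√c̄ = 4.4667 + 3 × √4.4667 = 4.4667 + 3 × 2.1134 = 10.8070

10.807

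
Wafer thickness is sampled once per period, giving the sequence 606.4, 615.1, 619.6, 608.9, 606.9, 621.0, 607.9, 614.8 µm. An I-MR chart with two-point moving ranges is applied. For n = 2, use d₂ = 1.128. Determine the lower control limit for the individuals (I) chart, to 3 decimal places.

589.779

X̄ = (606.4 + 615.1 + 619.6 + 608.9 + 606.9 + 621.0 + 607.9 + 614.8) / 8 = 612.5750
Moving ranges: 8.7, 4.5, 10.7, 2.0, 14.1, 13.1, 6.9; M̄R̄ = 60.0000 / 7 = 8.5714
LCL = X̄ − 3·M̄R̄/d₂ = 612.5750 − 3 × 8.5714 / 1.128 = 589.7786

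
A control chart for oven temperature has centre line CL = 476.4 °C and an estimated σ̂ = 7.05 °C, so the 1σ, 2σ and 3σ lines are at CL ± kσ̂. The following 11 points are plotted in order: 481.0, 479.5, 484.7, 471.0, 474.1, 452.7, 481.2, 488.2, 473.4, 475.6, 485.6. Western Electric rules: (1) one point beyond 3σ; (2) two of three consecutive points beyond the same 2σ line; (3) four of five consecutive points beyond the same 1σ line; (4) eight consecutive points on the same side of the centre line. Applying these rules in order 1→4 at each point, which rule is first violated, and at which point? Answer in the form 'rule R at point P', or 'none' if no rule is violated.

Zone of each point (C = within 1σ̂, B = 1σ̂–2σ̂, A = 2σ̂–3σ̂, * = beyond 3σ̂; sign = side of CL): 1:+C, 2:+C, 3:+B, 4:-C, 5:-C, 6:-*, 7:+C, 8:+B, 9:-C, 10:-C, 11:+B
Rule 1 (one point beyond the 3σ limits) is satisfied at point 6.

rule 1 at point 6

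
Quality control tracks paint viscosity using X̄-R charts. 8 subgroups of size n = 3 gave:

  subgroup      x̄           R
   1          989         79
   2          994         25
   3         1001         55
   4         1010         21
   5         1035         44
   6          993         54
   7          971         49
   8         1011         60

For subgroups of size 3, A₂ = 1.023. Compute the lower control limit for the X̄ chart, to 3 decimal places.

951.012

X̄̄ = (989 + 994 + 1001 + 1010 + 1035 + 993 + 971 + 1011) / 8 = 8004.0000 / 8 = 1000.5000
R̄ = (79 + 25 + 55 + 21 + 44 + 54 + 49 + 60) / 8 = 387.0000 / 8 = 48.3750
LCL = X̄̄ − A₂·R̄ = 1000.5000 − 1.023 × 48.3750 = 951.0124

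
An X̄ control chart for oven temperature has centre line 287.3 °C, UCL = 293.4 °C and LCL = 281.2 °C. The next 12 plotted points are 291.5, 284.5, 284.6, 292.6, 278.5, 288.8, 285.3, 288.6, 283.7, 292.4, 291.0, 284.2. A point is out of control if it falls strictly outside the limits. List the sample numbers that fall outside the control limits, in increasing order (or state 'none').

5

Compare each point to [281.2, 293.4]: sample 5 = 278.5 < LCL.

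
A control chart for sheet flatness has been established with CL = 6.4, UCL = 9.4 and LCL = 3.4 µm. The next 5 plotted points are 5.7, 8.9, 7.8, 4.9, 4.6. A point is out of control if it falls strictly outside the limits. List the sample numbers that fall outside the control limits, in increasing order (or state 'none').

none

All 5 points lie within [3.4, 9.4].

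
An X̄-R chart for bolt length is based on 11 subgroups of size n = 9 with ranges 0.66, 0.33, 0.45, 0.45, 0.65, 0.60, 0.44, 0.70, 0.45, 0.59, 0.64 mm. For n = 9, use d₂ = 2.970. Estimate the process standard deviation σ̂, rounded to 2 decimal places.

R̄ = (0.66 + 0.33 + 0.45 + 0.45 + 0.65 + 0.60 + 0.44 + 0.70 + 0.45 + 0.59 + 0.64) / 11 = 0.5418
σ̂ = R̄ / d₂ = 0.5418 / 2.970 = 0.1824

0.18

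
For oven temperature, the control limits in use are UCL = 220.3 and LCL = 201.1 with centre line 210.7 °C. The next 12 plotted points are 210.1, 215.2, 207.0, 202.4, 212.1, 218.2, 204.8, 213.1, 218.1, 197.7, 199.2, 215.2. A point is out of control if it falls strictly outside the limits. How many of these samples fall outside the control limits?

Compare each point to [201.1, 220.3]: sample 10 = 197.7 < LCL; sample 11 = 199.2 < LCL.

2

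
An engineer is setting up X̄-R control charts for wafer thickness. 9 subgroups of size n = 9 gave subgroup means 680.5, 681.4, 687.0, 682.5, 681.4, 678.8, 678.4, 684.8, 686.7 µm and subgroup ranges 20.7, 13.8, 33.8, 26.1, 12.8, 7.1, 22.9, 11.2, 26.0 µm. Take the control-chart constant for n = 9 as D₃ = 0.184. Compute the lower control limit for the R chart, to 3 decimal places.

R̄ = (20.7 + 13.8 + 33.8 + 26.1 + 12.8 + 7.1 + 22.9 + 11.2 + 26.0) / 9 = 174.4000 / 9 = 19.3778
LCL_R = D₃·R̄ = 0.184 × 19.3778 = 3.5655

3.566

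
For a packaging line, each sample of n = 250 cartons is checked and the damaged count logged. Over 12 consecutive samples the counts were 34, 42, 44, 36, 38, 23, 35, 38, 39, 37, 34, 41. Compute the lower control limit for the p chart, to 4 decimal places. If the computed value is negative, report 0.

0.0798

p̄ = Σdᵢ / (k·n) = 441 / (12 × 250) = 0.14700
LCL = p̄ − 3·√(p̄(1−p̄)/n) = 0.14700 − 3 × 0.02240 = 0.07981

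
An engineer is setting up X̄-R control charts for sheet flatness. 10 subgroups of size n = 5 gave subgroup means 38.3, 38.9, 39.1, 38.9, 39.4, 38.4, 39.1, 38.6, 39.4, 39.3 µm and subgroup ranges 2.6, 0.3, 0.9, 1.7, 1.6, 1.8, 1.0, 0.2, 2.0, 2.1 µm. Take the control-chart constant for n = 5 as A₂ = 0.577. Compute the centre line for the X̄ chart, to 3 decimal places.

38.940

X̄̄ = (38.3 + 38.9 + 39.1 + 38.9 + 39.4 + 38.4 + 39.1 + 38.6 + 39.4 + 39.3) / 10 = 389.4000 / 10 = 38.9400
CL = X̄̄ = 38.9400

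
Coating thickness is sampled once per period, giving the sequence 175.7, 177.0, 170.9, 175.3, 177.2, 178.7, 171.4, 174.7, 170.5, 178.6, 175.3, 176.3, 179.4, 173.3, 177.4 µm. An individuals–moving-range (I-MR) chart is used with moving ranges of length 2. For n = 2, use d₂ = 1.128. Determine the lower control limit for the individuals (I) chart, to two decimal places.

164.87

X̄ = (175.7 + 177.0 + 170.9 + 175.3 + 177.2 + 178.7 + 171.4 + 174.7 + 170.5 + 178.6 + 175.3 + 176.3 + 179.4 + 173.3 + 177.4) / 15 = 175.4467
Moving ranges: 1.3, 6.1, 4.4, 1.9, 1.5, 7.3, 3.3, 4.2, 8.1, 3.3, 1.0, 3.1, 6.1, 4.1; M̄R̄ = 55.7000 / 14 = 3.9786
LCL = X̄ − 3·M̄R̄/d₂ = 175.4467 − 3 × 3.9786 / 1.128 = 164.8654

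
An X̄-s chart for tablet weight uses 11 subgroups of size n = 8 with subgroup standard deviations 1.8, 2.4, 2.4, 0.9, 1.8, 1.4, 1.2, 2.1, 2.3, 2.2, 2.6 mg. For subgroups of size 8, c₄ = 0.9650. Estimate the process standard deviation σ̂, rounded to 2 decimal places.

1.99

s̄ = (1.8 + 2.4 + 2.4 + 0.9 + 1.8 + 1.4 + 1.2 + 2.1 + 2.3 + 2.2 + 2.6) / 11 = 1.9182
σ̂ = s̄ / c₄ = 1.9182 / 0.9650 = 1.9878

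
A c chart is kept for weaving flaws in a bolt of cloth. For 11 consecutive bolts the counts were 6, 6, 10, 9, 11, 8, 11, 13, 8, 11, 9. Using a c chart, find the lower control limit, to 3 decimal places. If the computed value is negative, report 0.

0.137

c̄ = (6 + 6 + 10 + 9 + 11 + 8 + 11 + 13 + 8 + 11 + 9) / 11 = 102 / 11 = 9.2727
LCL = c̄ − 3√c̄ = 9.2727 − 3 × 3.0451 = 0.1374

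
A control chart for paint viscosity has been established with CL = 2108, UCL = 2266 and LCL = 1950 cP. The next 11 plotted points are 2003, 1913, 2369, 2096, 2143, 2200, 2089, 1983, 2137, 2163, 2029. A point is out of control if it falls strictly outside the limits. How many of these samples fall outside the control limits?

Compare each point to [1950, 2266]: sample 2 = 1913 < LCL; sample 3 = 2369 > UCL.

2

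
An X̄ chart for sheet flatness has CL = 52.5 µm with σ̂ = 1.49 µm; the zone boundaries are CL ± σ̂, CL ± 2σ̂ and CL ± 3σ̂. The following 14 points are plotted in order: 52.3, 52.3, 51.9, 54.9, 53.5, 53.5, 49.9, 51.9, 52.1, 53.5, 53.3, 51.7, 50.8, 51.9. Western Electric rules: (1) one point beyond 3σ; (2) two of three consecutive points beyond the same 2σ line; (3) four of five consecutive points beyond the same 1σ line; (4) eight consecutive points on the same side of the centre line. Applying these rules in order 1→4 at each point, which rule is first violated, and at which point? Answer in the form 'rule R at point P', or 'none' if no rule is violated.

Zone of each point (C = within 1σ̂, B = 1σ̂–2σ̂, A = 2σ̂–3σ̂, * = beyond 3σ̂; sign = side of CL): 1:-C, 2:-C, 3:-C, 4:+B, 5:+C, 6:+C, 7:-B, 8:-C, 9:-C, 10:+C, 11:+C, 12:-C, 13:-B, 14:-C
No rule fires across all 14 points.

none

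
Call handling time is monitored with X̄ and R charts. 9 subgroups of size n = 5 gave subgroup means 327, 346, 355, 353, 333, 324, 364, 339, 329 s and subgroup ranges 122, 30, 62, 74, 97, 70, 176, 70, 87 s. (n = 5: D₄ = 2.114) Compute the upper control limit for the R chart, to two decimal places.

R̄ = (122 + 30 + 62 + 74 + 97 + 70 + 176 + 70 + 87) / 9 = 788.0000 / 9 = 87.5556
UCL_R = D₄·R̄ = 2.114 × 87.5556 = 185.0924

185.09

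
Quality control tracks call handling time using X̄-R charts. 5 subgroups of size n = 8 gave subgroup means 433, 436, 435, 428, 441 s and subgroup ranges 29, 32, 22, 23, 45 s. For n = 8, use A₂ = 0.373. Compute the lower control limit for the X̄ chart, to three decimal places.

X̄̄ = (433 + 436 + 435 + 428 + 441) / 5 = 2173.0000 / 5 = 434.6000
R̄ = (29 + 32 + 22 + 23 + 45) / 5 = 151.0000 / 5 = 30.2000
LCL = X̄̄ − A₂·R̄ = 434.6000 − 0.373 × 30.2000 = 423.3354

423.335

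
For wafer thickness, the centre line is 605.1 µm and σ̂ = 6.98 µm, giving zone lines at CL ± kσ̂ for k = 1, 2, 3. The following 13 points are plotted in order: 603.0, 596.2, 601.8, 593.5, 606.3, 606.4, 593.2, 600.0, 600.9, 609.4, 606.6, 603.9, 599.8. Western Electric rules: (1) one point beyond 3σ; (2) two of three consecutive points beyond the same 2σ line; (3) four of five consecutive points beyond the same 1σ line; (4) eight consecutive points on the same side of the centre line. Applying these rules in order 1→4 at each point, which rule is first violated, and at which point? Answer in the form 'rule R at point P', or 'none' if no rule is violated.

none

Zone of each point (C = within 1σ̂, B = 1σ̂–2σ̂, A = 2σ̂–3σ̂, * = beyond 3σ̂; sign = side of CL): 1:-C, 2:-B, 3:-C, 4:-B, 5:+C, 6:+C, 7:-B, 8:-C, 9:-C, 10:+C, 11:+C, 12:-C, 13:-C
No rule fires across all 13 points.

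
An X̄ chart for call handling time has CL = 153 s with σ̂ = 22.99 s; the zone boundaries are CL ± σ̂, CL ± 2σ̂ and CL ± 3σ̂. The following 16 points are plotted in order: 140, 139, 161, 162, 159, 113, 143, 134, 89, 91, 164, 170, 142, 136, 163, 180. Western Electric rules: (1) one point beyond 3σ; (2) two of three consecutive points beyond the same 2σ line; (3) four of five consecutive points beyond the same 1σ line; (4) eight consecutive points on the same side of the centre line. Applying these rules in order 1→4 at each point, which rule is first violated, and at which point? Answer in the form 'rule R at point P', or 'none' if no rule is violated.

Zone of each point (C = within 1σ̂, B = 1σ̂–2σ̂, A = 2σ̂–3σ̂, * = beyond 3σ̂; sign = side of CL): 1:-C, 2:-C, 3:+C, 4:+C, 5:+C, 6:-B, 7:-C, 8:-C, 9:-A, 10:-A, 11:+C, 12:+C, 13:-C, 14:-C, 15:+C, 16:+B
Rule 2 (two of three consecutive points beyond the same 2σ limit) is satisfied at point 10.

rule 2 at point 10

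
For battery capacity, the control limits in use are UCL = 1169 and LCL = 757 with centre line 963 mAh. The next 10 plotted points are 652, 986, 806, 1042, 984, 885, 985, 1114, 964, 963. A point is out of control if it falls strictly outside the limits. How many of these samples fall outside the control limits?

Compare each point to [757, 1169]: sample 1 = 652 < LCL.

1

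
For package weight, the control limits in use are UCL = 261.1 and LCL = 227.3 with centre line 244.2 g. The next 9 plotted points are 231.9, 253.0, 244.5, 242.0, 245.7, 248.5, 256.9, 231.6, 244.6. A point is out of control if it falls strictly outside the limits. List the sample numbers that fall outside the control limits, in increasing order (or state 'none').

none

All 9 points lie within [227.3, 261.1].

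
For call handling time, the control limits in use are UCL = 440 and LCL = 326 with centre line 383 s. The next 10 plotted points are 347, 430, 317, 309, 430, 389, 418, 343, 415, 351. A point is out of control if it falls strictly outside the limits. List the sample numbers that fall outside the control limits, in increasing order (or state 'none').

Compare each point to [326, 440]: sample 3 = 317 < LCL; sample 4 = 309 < LCL.

3, 4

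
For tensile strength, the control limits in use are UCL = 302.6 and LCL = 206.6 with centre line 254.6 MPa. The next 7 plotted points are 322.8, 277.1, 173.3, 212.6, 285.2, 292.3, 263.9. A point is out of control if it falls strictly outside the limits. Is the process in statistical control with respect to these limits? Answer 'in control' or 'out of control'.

out of control

Compare each point to [206.6, 302.6]: sample 1 = 322.8 > UCL; sample 3 = 173.3 < LCL.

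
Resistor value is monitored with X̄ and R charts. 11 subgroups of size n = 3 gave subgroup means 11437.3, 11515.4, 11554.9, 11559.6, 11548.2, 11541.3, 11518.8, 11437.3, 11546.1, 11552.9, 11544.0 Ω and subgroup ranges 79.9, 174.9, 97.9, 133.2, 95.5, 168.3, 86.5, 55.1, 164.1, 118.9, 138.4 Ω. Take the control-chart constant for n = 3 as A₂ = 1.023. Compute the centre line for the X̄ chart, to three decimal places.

11523.255

X̄̄ = (11437.3 + 11515.4 + 11554.9 + 11559.6 + 11548.2 + 11541.3 + 11518.8 + 11437.3 + 11546.1 + 11552.9 + 11544.0) / 11 = 126755.8000 / 11 = 11523.2545
CL = X̄̄ = 11523.2545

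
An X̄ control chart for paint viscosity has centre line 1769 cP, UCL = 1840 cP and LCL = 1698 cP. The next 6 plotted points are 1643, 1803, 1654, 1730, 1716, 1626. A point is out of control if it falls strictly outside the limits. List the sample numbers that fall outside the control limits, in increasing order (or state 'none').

1, 3, 6

Compare each point to [1698, 1840]: sample 1 = 1643 < LCL; sample 3 = 1654 < LCL; sample 6 = 1626 < LCL.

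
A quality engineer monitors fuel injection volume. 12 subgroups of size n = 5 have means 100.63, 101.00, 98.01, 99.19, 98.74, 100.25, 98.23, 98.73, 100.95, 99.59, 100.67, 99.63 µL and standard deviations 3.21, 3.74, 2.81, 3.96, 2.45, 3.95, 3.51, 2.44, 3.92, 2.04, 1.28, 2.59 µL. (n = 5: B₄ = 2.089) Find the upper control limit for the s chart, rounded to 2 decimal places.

6.25

s̄ = (3.21 + 3.74 + 2.81 + 3.96 + 2.45 + 3.95 + 3.51 + 2.44 + 3.92 + 2.04 + 1.28 + 2.59) / 12 = 2.9917
UCL_s = B₄·s̄ = 2.089 × 2.9917 = 6.2496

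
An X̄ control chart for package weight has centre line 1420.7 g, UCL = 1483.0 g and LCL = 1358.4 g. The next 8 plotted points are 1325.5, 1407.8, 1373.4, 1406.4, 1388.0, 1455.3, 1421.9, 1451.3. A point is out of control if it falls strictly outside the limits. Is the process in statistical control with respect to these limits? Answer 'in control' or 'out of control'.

out of control

Compare each point to [1358.4, 1483.0]: sample 1 = 1325.5 < LCL.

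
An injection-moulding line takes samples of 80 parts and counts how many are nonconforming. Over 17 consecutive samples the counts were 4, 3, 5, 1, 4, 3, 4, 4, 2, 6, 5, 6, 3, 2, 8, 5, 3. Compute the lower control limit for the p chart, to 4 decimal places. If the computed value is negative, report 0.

p̄ = Σdᵢ / (k·n) = 68 / (17 × 80) = 0.05000
LCL = p̄ − 3·√(p̄(1−p̄)/n) = 0.05000 − 3 × 0.02437 = -0.02310 → 0 (negative, so LCL = 0)

0.0000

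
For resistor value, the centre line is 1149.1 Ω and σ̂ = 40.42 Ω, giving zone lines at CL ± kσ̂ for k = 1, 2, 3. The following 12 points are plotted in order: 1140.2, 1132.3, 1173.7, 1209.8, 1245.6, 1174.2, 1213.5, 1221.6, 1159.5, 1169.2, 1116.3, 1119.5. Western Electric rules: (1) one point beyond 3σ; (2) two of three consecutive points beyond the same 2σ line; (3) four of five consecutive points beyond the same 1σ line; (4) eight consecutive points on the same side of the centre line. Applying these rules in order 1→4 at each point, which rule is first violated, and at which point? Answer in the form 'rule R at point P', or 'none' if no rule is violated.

Zone of each point (C = within 1σ̂, B = 1σ̂–2σ̂, A = 2σ̂–3σ̂, * = beyond 3σ̂; sign = side of CL): 1:-C, 2:-C, 3:+C, 4:+B, 5:+A, 6:+C, 7:+B, 8:+B, 9:+C, 10:+C, 11:-C, 12:-C
Rule 3 (four of five consecutive points beyond the same 1σ limit) is satisfied at point 8.

rule 3 at point 8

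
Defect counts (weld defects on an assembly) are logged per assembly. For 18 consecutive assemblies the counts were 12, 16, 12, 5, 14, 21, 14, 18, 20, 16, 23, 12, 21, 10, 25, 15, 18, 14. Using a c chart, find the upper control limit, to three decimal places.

27.847

c̄ = (12 + 16 + 12 + 5 + 14 + 21 + 14 + 18 + 20 + 16 + 23 + 12 + 21 + 10 + 25 + 15 + 18 + 14) / 18 = 286 / 18 = 15.8889
UCL = c̄ + 3√c̄ = 15.8889 + 3 × √15.8889 = 15.8889 + 3 × 3.9861 = 27.8471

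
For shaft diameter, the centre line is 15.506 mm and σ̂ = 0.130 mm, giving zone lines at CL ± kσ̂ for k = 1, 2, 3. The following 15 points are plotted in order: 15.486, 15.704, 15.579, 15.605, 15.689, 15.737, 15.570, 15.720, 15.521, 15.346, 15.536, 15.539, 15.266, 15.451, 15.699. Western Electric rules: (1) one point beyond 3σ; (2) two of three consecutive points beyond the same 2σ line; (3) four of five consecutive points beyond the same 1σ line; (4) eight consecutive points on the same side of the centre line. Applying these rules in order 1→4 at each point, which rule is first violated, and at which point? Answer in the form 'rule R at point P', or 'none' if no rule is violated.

Zone of each point (C = within 1σ̂, B = 1σ̂–2σ̂, A = 2σ̂–3σ̂, * = beyond 3σ̂; sign = side of CL): 1:-C, 2:+B, 3:+C, 4:+C, 5:+B, 6:+B, 7:+C, 8:+B, 9:+C, 10:-B, 11:+C, 12:+C, 13:-B, 14:-C, 15:+B
Rule 4 (eight consecutive points on the same side of the centre line) is satisfied at point 9.

rule 4 at point 9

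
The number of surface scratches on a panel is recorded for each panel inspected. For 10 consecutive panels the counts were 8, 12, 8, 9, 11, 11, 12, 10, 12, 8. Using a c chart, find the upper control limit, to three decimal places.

c̄ = (8 + 12 + 8 + 9 + 11 + 11 + 12 + 10 + 12 + 8) / 10 = 101 / 10 = 10.1000
UCL = c̄ + 3√c̄ = 10.1000 + 3 × √10.1000 = 10.1000 + 3 × 3.1780 = 19.6341

19.634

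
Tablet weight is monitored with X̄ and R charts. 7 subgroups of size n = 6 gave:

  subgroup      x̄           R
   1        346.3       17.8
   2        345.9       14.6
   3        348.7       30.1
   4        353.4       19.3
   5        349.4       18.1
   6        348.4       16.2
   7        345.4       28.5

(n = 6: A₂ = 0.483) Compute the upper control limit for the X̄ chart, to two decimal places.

358.19

X̄̄ = (346.3 + 345.9 + 348.7 + 353.4 + 349.4 + 348.4 + 345.4) / 7 = 2437.5000 / 7 = 348.2143
R̄ = (17.8 + 14.6 + 30.1 + 19.3 + 18.1 + 16.2 + 28.5) / 7 = 144.6000 / 7 = 20.6571
UCL = X̄̄ + A₂·R̄ = 348.2143 + 0.483 × 20.6571 = 358.1917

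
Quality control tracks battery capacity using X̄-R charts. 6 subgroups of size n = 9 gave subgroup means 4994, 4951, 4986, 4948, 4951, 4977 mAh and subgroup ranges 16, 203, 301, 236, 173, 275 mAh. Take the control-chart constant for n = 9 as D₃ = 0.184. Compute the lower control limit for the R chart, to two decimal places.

36.92

R̄ = (16 + 203 + 301 + 236 + 173 + 275) / 6 = 1204.0000 / 6 = 200.6667
LCL_R = D₃·R̄ = 0.184 × 200.6667 = 36.9227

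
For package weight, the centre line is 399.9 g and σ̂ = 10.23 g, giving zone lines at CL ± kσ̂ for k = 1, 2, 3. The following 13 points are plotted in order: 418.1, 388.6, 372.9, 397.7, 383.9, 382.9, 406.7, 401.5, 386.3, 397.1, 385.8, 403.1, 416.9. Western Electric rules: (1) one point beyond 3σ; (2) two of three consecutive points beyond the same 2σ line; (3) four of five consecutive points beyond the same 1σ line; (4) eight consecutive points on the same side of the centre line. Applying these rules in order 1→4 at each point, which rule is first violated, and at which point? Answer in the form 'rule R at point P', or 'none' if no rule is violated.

rule 3 at point 6

Zone of each point (C = within 1σ̂, B = 1σ̂–2σ̂, A = 2σ̂–3σ̂, * = beyond 3σ̂; sign = side of CL): 1:+B, 2:-B, 3:-A, 4:-C, 5:-B, 6:-B, 7:+C, 8:+C, 9:-B, 10:-C, 11:-B, 12:+C, 13:+B
Rule 3 (four of five consecutive points beyond the same 1σ limit) is satisfied at point 6.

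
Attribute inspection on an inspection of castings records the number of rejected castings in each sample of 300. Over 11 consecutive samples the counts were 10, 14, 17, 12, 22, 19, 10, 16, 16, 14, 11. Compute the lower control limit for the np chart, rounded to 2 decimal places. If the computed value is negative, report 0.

3.44

p̄ = Σdᵢ / (k·n) = 161 / (11 × 300) = 0.04879
LCL = np̄ − 3·√(np̄(1−p̄)) = 14.6364 − 3 × 3.7313 = 3.4426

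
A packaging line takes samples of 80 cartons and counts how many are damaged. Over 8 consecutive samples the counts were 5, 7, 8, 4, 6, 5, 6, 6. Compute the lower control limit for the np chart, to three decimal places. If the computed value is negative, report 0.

p̄ = Σdᵢ / (k·n) = 47 / (8 × 80) = 0.07344
LCL = np̄ − 3·√(np̄(1−p̄)) = 5.8750 − 3 × 2.3331 = -1.1244 → 0 (negative, so LCL = 0)

0.000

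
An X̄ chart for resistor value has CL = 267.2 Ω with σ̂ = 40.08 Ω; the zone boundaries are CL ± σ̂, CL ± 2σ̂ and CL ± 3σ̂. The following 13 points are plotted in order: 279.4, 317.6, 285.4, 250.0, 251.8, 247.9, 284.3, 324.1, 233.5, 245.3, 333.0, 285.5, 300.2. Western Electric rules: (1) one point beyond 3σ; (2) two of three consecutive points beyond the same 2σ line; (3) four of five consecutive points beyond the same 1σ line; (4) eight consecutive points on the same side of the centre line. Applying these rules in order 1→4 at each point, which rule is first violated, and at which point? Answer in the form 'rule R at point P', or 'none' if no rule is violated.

Zone of each point (C = within 1σ̂, B = 1σ̂–2σ̂, A = 2σ̂–3σ̂, * = beyond 3σ̂; sign = side of CL): 1:+C, 2:+B, 3:+C, 4:-C, 5:-C, 6:-C, 7:+C, 8:+B, 9:-C, 10:-C, 11:+B, 12:+C, 13:+C
No rule fires across all 13 points.

none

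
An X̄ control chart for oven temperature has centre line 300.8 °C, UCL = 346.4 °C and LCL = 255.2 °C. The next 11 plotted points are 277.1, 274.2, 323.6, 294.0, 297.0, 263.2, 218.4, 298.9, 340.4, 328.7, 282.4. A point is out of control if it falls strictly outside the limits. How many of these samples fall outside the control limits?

1

Compare each point to [255.2, 346.4]: sample 7 = 218.4 < LCL.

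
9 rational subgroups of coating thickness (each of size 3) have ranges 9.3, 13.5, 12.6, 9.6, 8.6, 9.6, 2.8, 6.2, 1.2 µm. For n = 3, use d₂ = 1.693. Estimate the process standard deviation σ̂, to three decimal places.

R̄ = (9.3 + 13.5 + 12.6 + 9.6 + 8.6 + 9.6 + 2.8 + 6.2 + 1.2) / 9 = 8.1556
σ̂ = R̄ / d₂ = 8.1556 / 1.693 = 4.8172

4.817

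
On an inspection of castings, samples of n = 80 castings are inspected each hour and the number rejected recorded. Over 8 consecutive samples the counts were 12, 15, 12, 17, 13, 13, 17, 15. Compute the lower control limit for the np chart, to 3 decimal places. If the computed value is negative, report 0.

p̄ = Σdᵢ / (k·n) = 114 / (8 × 80) = 0.17813
LCL = np̄ − 3·√(np̄(1−p̄)) = 14.2500 − 3 × 3.4222 = 3.9833

3.983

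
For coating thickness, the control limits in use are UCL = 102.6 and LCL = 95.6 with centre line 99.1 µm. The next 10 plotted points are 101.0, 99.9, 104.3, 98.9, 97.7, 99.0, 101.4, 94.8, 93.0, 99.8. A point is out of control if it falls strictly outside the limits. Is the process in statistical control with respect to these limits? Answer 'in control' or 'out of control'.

Compare each point to [95.6, 102.6]: sample 3 = 104.3 > UCL; sample 8 = 94.8 < LCL; sample 9 = 93.0 < LCL.

out of control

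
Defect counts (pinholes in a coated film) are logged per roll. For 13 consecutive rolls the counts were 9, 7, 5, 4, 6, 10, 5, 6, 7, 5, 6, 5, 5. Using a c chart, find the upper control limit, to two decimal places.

c̄ = (9 + 7 + 5 + 4 + 6 + 10 + 5 + 6 + 7 + 5 + 6 + 5 + 5) / 13 = 80 / 13 = 6.1538
UCL = c̄ + 3√c̄ = 6.1538 + 3 × √6.1538 = 6.1538 + 3 × 2.4807 = 13.5959

13.60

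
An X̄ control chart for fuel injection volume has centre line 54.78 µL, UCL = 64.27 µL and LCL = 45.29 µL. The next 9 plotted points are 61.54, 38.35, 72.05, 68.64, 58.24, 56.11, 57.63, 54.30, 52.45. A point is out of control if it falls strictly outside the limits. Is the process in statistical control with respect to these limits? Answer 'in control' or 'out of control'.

Compare each point to [45.29, 64.27]: sample 2 = 38.35 < LCL; sample 3 = 72.05 > UCL; sample 4 = 68.64 > UCL.

out of control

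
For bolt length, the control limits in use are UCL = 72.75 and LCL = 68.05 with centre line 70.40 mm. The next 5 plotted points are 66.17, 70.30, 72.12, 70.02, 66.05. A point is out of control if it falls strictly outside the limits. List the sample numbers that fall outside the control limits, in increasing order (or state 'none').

1, 5

Compare each point to [68.05, 72.75]: sample 1 = 66.17 < LCL; sample 5 = 66.05 < LCL.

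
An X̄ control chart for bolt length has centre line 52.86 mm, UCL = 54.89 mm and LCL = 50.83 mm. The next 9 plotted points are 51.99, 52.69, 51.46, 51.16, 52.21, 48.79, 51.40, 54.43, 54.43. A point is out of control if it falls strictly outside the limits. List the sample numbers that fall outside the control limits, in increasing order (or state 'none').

Compare each point to [50.83, 54.89]: sample 6 = 48.79 < LCL.

6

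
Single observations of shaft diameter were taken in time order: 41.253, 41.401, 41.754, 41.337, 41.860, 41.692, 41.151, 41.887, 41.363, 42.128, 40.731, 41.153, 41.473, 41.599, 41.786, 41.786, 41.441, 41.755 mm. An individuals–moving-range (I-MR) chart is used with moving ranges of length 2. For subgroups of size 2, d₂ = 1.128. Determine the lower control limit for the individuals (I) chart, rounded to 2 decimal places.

X̄ = (41.253 + 41.401 + 41.754 + 41.337 + 41.860 + 41.692 + 41.151 + 41.887 + 41.363 + 42.128 + 40.731 + 41.153 + 41.473 + 41.599 + 41.786 + 41.786 + 41.441 + 41.755) / 18 = 41.5306
Moving ranges: 0.148, 0.353, 0.417, 0.523, 0.168, 0.541, 0.736, 0.524, 0.765, 1.397, 0.422, 0.320, 0.126, 0.187, 0.000, 0.345, 0.314; M̄R̄ = 7.2860 / 17 = 0.4286
LCL = X̄ − 3·M̄R̄/d₂ = 41.5306 − 3 × 0.4286 / 1.128 = 40.3907

40.39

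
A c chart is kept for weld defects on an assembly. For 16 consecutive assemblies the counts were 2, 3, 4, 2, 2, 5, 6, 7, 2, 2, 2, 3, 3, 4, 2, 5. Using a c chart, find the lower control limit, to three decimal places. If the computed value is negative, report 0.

0.000

c̄ = (2 + 3 + 4 + 2 + 2 + 5 + 6 + 7 + 2 + 2 + 2 + 3 + 3 + 4 + 2 + 5) / 16 = 54 / 16 = 3.3750
LCL = c̄ − 3√c̄ = 3.3750 − 3 × 1.8371 = -2.1364 → 0 (cannot be negative)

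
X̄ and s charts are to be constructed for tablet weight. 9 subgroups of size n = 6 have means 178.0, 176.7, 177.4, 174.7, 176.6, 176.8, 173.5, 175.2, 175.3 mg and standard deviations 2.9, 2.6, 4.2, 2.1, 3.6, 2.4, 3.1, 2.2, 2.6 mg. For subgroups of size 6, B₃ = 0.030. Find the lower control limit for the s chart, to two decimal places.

0.09

s̄ = (2.9 + 2.6 + 4.2 + 2.1 + 3.6 + 2.4 + 3.1 + 2.2 + 2.6) / 9 = 2.8556
LCL_s = B₃·s̄ = 0.030 × 2.8556 = 0.0857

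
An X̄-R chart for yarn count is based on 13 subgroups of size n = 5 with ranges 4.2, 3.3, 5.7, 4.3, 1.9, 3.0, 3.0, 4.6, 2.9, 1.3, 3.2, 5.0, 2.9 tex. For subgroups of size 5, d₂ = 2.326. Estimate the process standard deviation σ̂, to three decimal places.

1.498

R̄ = (4.2 + 3.3 + 5.7 + 4.3 + 1.9 + 3.0 + 3.0 + 4.6 + 2.9 + 1.3 + 3.2 + 5.0 + 2.9) / 13 = 3.4846
σ̂ = R̄ / d₂ = 3.4846 / 2.326 = 1.4981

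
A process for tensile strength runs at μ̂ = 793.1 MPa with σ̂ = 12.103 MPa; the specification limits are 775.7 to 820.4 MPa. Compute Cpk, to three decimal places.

Cpu = (USL − μ̂) / (3σ̂) = (820.4 − 793.1) / (3 × 12.103) = 0.7519; Cpl = (μ̂ − LSL) / (3σ̂) = (793.1 − 775.7) / (3 × 12.103) = 0.4792; Cpk = min(Cpu, Cpl) = 0.4792

0.479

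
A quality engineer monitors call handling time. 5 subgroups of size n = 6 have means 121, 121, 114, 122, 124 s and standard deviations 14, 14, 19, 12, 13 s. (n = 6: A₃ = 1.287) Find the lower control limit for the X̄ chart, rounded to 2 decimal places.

101.87

X̄̄ = (121 + 121 + 114 + 122 + 124) / 5 = 120.4000
s̄ = (14 + 14 + 19 + 12 + 13) / 5 = 14.4000
LCL = X̄̄ − A₃·s̄ = 120.4000 − 1.287 × 14.4000 = 101.8672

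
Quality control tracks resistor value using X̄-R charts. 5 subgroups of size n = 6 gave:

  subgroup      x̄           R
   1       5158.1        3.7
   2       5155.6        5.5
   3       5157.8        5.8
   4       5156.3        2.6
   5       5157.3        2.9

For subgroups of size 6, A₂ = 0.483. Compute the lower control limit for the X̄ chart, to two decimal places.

X̄̄ = (5158.1 + 5155.6 + 5157.8 + 5156.3 + 5157.3) / 5 = 25785.1000 / 5 = 5157.0200
R̄ = (3.7 + 5.5 + 5.8 + 2.6 + 2.9) / 5 = 20.5000 / 5 = 4.1000
LCL = X̄̄ − A₂·R̄ = 5157.0200 − 0.483 × 4.1000 = 5155.0397

5155.04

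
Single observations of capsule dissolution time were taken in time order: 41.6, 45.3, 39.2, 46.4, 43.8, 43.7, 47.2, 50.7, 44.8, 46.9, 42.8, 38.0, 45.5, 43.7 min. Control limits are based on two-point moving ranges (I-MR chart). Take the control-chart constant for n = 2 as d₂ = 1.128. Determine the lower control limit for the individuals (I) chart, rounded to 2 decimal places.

X̄ = (41.6 + 45.3 + 39.2 + 46.4 + 43.8 + 43.7 + 47.2 + 50.7 + 44.8 + 46.9 + 42.8 + 38.0 + 45.5 + 43.7) / 14 = 44.2571
Moving ranges: 3.7, 6.1, 7.2, 2.6, 0.1, 3.5, 3.5, 5.9, 2.1, 4.1, 4.8, 7.5, 1.8; M̄R̄ = 52.9000 / 13 = 4.0692
LCL = X̄ − 3·M̄R̄/d₂ = 44.2571 − 3 × 4.0692 / 1.128 = 33.4347

33.43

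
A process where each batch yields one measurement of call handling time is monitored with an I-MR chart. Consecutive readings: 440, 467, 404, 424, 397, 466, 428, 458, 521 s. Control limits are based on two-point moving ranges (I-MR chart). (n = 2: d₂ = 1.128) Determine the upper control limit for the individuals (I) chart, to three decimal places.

557.035

X̄ = (440 + 467 + 404 + 424 + 397 + 466 + 428 + 458 + 521) / 9 = 445.0000
Moving ranges: 27, 63, 20, 27, 69, 38, 30, 63; M̄R̄ = 337.0000 / 8 = 42.1250
UCL = X̄ + 3·M̄R̄/d₂ = 445.0000 + 3 × 42.1250 / 1.128 = 557.0346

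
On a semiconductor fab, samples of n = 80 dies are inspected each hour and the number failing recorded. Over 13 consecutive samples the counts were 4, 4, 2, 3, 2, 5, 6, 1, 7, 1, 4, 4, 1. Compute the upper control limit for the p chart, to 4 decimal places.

0.1098

p̄ = Σdᵢ / (k·n) = 44 / (13 × 80) = 0.04231
UCL = p̄ + 3·√(p̄(1−p̄)/n) = 0.04231 + 3 × √(0.04231×0.95769/80) = 0.04231 + 3 × 0.02250 = 0.10982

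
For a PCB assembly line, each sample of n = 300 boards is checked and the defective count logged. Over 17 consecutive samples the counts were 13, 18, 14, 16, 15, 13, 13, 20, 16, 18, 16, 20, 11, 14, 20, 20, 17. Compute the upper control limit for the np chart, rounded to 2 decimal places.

27.83

p̄ = Σdᵢ / (k·n) = 274 / (17 × 300) = 0.05373
UCL = np̄ + 3·√(np̄(1−p̄)) = 16.1176 + 3 × √(16.1176×0.94627) = 16.1176 + 3 × 3.9053 = 27.8337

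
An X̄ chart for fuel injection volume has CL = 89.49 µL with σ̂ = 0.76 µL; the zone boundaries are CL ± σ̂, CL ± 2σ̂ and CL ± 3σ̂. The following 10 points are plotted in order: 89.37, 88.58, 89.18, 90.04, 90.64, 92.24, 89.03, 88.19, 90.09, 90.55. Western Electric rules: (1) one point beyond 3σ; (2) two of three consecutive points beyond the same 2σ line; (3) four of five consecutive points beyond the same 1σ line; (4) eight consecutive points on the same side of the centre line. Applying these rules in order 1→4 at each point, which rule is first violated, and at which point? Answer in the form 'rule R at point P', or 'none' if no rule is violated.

Zone of each point (C = within 1σ̂, B = 1σ̂–2σ̂, A = 2σ̂–3σ̂, * = beyond 3σ̂; sign = side of CL): 1:-C, 2:-B, 3:-C, 4:+C, 5:+B, 6:+*, 7:-C, 8:-B, 9:+C, 10:+B
Rule 1 (one point beyond the 3σ limits) is satisfied at point 6.

rule 1 at point 6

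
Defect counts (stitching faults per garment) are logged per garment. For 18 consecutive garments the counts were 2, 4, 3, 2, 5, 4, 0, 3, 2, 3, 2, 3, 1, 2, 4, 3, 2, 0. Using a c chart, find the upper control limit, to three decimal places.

7.243

c̄ = (2 + 4 + 3 + 2 + 5 + 4 + 0 + 3 + 2 + 3 + 2 + 3 + 1 + 2 + 4 + 3 + 2 + 0) / 18 = 45 / 18 = 2.5000
UCL = c̄ + 3√c̄ = 2.5000 + 3 × √2.5000 = 2.5000 + 3 × 1.5811 = 7.2434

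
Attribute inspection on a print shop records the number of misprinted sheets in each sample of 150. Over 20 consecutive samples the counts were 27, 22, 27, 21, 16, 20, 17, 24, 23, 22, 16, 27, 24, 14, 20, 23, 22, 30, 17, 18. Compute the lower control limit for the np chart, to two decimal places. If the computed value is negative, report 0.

8.63

p̄ = Σdᵢ / (k·n) = 430 / (20 × 150) = 0.14333
LCL = np̄ − 3·√(np̄(1−p̄)) = 21.5000 − 3 × 4.2917 = 8.6250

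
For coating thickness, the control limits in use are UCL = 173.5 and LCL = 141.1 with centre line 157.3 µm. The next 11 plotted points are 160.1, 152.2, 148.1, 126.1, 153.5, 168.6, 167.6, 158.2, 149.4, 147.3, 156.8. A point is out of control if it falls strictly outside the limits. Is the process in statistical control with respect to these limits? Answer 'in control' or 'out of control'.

out of control

Compare each point to [141.1, 173.5]: sample 4 = 126.1 < LCL.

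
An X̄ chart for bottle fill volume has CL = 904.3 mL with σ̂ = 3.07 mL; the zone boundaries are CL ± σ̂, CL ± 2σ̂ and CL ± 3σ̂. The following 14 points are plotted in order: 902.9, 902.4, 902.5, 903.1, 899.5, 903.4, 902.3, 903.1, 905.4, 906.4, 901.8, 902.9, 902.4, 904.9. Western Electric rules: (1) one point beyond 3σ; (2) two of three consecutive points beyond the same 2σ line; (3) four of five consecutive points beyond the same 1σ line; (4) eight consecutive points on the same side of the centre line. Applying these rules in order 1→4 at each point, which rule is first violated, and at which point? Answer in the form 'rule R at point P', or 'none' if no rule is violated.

rule 4 at point 8

Zone of each point (C = within 1σ̂, B = 1σ̂–2σ̂, A = 2σ̂–3σ̂, * = beyond 3σ̂; sign = side of CL): 1:-C, 2:-C, 3:-C, 4:-C, 5:-B, 6:-C, 7:-C, 8:-C, 9:+C, 10:+C, 11:-C, 12:-C, 13:-C, 14:+C
Rule 4 (eight consecutive points on the same side of the centre line) is satisfied at point 8.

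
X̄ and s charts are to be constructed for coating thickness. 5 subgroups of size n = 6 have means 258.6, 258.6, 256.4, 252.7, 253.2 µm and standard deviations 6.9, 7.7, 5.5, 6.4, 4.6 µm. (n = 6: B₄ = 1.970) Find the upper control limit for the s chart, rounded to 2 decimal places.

12.25

s̄ = (6.9 + 7.7 + 5.5 + 6.4 + 4.6) / 5 = 6.2200
UCL_s = B₄·s̄ = 1.970 × 6.2200 = 12.2534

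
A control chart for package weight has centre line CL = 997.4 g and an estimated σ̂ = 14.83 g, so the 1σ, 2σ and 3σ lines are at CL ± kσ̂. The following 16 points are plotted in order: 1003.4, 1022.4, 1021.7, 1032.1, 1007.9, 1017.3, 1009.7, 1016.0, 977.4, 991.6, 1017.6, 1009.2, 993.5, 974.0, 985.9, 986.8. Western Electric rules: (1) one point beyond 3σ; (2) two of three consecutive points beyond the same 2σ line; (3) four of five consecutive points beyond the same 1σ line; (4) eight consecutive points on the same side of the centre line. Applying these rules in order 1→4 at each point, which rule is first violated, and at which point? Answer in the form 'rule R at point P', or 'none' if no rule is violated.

rule 3 at point 6

Zone of each point (C = within 1σ̂, B = 1σ̂–2σ̂, A = 2σ̂–3σ̂, * = beyond 3σ̂; sign = side of CL): 1:+C, 2:+B, 3:+B, 4:+A, 5:+C, 6:+B, 7:+C, 8:+B, 9:-B, 10:-C, 11:+B, 12:+C, 13:-C, 14:-B, 15:-C, 16:-C
Rule 3 (four of five consecutive points beyond the same 1σ limit) is satisfied at point 6.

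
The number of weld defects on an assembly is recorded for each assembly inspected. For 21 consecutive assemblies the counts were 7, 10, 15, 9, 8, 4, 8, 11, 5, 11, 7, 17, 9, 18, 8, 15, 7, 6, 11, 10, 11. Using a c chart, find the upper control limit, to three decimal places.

c̄ = (7 + 10 + 15 + 9 + 8 + 4 + 8 + 11 + 5 + 11 + 7 + 17 + 9 + 18 + 8 + 15 + 7 + 6 + 11 + 10 + 11) / 21 = 207 / 21 = 9.8571
UCL = c̄ + 3√c̄ = 9.8571 + 3 × √9.8571 = 9.8571 + 3 × 3.1396 = 19.2760

19.276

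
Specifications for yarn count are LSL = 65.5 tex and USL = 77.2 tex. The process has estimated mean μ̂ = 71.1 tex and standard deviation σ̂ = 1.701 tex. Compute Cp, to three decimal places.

1.146

Cp = (USL − LSL) / (6σ̂) = (77.2 − 65.5) / (6 × 1.701) = 11.7000 / 10.2060 = 1.1464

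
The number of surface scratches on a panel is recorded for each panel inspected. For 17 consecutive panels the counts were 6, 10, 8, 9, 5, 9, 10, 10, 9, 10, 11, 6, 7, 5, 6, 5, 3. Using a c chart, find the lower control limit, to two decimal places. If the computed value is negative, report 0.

0.00

c̄ = (6 + 10 + 8 + 9 + 5 + 9 + 10 + 10 + 9 + 10 + 11 + 6 + 7 + 5 + 6 + 5 + 3) / 17 = 129 / 17 = 7.5882
LCL = c̄ − 3√c̄ = 7.5882 − 3 × 2.7547 = -0.6758 → 0 (cannot be negative)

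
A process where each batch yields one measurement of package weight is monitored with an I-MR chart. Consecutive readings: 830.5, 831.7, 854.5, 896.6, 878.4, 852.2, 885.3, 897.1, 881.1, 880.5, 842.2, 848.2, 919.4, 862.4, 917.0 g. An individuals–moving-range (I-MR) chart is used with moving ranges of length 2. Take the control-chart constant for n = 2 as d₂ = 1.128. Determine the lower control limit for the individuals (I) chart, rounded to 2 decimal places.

795.99

X̄ = (830.5 + 831.7 + 854.5 + 896.6 + 878.4 + 852.2 + 885.3 + 897.1 + 881.1 + 880.5 + 842.2 + 848.2 + 919.4 + 862.4 + 917.0) / 15 = 871.8067
Moving ranges: 1.2, 22.8, 42.1, 18.2, 26.2, 33.1, 11.8, 16.0, 0.6, 38.3, 6.0, 71.2, 57.0, 54.6; M̄R̄ = 399.1000 / 14 = 28.5071
LCL = X̄ − 3·M̄R̄/d₂ = 871.8067 − 3 × 28.5071 / 1.128 = 795.9898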